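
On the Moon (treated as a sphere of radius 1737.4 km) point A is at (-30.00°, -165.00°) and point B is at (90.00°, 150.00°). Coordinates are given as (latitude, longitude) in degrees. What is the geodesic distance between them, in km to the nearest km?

3639 km

In radians: φ₁ = -0.5236, φ₂ = 1.5708, Δλ = -45.000° = -0.7854 rad.
cos c = sin φ₁ sin φ₂ + cos φ₁ cos φ₂ cos Δλ = (-0.5000)(1.0000) + (0.8660)(0.0000)(0.7071) = -0.50000,
so c = arccos(-0.50000) = 2.09440 rad.
Distance = R·c = 1737.4 × 2.0944 ≈ 3639 km.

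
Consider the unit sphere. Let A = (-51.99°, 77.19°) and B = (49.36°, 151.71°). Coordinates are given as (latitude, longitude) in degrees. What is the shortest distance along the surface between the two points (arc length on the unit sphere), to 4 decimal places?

With latitudes φ₁ = -51.990°, φ₂ = 49.360° and longitude difference Δλ = 74.520°:
cos c = sin φ₁ sin φ₂ + cos φ₁ cos φ₂ cos Δλ = (-0.7879)(0.7588) + (0.6158)(0.6513)(0.2669) = -0.49083,
so c = arccos(-0.49083) = 2.08384 rad.
On the unit sphere the arc length equals the central angle: 2.0838.

2.0838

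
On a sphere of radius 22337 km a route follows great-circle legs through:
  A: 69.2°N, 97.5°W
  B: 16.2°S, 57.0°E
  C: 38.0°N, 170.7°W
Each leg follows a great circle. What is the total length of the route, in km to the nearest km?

Leg A→B: central angle 2.1756 rad, distance 48596.3 km.
Leg B→C: central angle 2.3200 rad, distance 51821.6 km.
Total: 48596.3 + 51821.6 ≈ 100418 km.

100418 km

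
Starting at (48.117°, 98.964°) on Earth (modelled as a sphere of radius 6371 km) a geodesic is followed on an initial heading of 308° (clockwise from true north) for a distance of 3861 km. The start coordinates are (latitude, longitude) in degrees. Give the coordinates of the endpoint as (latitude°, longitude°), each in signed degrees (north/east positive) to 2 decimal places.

57.78°, 41.62°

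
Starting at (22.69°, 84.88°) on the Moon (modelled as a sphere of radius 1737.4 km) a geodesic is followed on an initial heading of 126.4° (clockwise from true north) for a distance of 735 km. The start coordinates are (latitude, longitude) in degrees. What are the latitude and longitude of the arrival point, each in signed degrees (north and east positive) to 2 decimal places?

Angular distance δ = d/R = 735/1737.4 = 0.42305 rad; initial bearing θ = 2.2061 rad.
sin φ₂ = sin φ₁ cos δ + cos φ₁ sin δ cos θ = (0.3857)(0.9118) + (0.9226)(0.4105)(-0.5934) = 0.1270, so φ₂ = 7.29°.
Δλ = atan2(sin θ sin δ cos φ₁, cos δ − sin φ₁ sin φ₂) = atan2(0.3049, 0.8629) = 19.459°.
λ₂ = 84.880° + 19.459° = 104.34°.

7.29°, 104.34°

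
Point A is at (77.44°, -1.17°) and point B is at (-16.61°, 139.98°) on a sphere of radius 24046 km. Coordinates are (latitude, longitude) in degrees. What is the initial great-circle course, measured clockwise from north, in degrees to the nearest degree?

Δλ = 141.150° = 2.4635 rad.
y = sin Δλ · cos φ₂ = (0.6273)(0.9583) = 0.6011
x = cos φ₁ sin φ₂ − sin φ₁ cos φ₂ cos Δλ = (0.2175)(-0.2859) − (0.9761)(0.9583)(-0.7788) = 0.6663
θ = atan2(y, x) = 42.06°, so the bearing is 42°.

42°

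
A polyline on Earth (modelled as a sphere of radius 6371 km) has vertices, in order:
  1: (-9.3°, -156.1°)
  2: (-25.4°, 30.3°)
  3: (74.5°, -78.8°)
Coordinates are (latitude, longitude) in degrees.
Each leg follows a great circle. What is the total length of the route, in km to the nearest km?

Leg 1→2: central angle 2.5263 rad, distance 16094.9 km.
Leg 2→3: central angle 2.0856 rad, distance 13287.1 km.
Total: 16094.9 + 13287.1 ≈ 29382 km.

29382 km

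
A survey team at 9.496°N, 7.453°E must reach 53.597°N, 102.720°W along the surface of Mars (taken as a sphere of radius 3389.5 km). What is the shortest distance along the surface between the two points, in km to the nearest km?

5559 km

Let φ₁ = 0.1657 rad, φ₂ = 0.9354 rad, and Δλ = -1.9229 rad.
Haversine: a = sin²(Δφ/2) + cos φ₁ cos φ₂ sin²(Δλ/2) = 0.1409 + (0.9863)(0.5935)(0.6724) = 0.53453.
Central angle c = 2·arcsin(√a) = 1.63992 rad.
Distance = R·c = 3389.5 × 1.6399 ≈ 5559 km.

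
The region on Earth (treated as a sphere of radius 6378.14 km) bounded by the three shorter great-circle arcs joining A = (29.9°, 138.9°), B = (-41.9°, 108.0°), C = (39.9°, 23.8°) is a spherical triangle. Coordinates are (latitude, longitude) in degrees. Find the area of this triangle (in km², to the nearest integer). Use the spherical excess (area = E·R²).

64366763 km²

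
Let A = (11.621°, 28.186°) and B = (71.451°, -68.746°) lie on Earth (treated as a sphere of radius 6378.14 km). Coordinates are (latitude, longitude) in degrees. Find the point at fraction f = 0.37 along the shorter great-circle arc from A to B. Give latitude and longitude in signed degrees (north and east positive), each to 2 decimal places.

39.71°, 16.18°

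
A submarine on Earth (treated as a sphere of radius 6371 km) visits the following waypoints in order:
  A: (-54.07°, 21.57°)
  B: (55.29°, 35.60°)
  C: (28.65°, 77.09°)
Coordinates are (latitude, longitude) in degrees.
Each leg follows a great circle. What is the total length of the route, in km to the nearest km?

16652 km

Leg A→B: central angle 1.9193 rad, distance 12227.7 km.
Leg B→C: central angle 0.6944 rad, distance 4423.9 km.
Total: 12227.7 + 4423.9 ≈ 16652 km.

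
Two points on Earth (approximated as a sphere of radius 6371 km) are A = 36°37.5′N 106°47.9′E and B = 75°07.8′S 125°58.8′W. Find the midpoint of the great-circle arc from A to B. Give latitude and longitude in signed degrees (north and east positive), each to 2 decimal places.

Central angle δ = 2.3478 rad. Interpolating on the sphere with fraction f = 0.5:
P = [sin((1−f)δ)·A + sin(fδ)·B] / sin δ = 1.2935·A + 1.2935·B in Cartesian coordinates,
giving P = (-0.4951, 0.7252, -0.4785), i.e. latitude -28.59°, longitude 124.32°.

-28.59°, 124.32°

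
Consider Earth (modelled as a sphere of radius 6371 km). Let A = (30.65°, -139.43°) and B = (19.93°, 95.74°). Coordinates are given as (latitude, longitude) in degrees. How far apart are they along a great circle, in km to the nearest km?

With latitudes φ₁ = 30.650°, φ₂ = 19.930° and longitude difference Δλ = -124.830°:
Haversine: a = sin²(Δφ/2) + cos φ₁ cos φ₂ sin²(Δλ/2) = 0.0087 + (0.8603)(0.9401)(0.7856) = 0.64408.
Central angle c = 2·arcsin(√a) = 1.86309 rad.
Distance = R·c = 6371 × 1.8631 ≈ 11870 km.

11870 km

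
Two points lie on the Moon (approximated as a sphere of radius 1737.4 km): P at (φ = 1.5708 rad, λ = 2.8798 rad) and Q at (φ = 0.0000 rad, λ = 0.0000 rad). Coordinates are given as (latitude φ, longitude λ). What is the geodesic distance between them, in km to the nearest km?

Let φ₁ = 1.5708 rad, φ₂ = 0.0000 rad, and Δλ = -2.8798 rad.
Haversine: a = sin²(Δφ/2) + cos φ₁ cos φ₂ sin²(Δλ/2) = 0.5000 + (-0.0000)(1.0000)(0.9830) = 0.50000.
Central angle c = 2·arcsin(√a) = 1.57079 rad.
Distance = R·c = 1737.4 × 1.5708 ≈ 2729 km.

2729 km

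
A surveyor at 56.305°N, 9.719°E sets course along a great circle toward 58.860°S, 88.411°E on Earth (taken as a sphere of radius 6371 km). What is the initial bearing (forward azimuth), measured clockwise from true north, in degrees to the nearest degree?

138°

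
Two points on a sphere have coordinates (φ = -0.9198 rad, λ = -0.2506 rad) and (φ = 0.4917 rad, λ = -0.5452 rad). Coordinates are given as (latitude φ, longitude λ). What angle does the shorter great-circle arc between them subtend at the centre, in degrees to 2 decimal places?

82.21°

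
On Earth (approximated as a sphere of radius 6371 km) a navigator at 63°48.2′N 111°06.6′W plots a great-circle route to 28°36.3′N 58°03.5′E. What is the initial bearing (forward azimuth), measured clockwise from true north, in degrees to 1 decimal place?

Δλ = 169.168° = 2.9525 rad.
y = sin Δλ · cos φ₂ = (0.1879)(0.8779) = 0.1650
x = cos φ₁ sin φ₂ − sin φ₁ cos φ₂ cos Δλ = (0.4415)(0.4788) − (0.8973)(0.8779)(-0.9822) = 0.9851
θ = atan2(y, x) = 9.51°, so the bearing is 9.5°.

9.5°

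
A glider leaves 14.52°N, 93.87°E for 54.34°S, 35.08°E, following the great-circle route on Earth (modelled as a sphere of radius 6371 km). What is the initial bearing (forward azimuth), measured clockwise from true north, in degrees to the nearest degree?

210°

With φ₁ = 0.2534, φ₂ = -0.9484, Δλ = -1.0261 rad, the forward-azimuth formula gives
θ = atan2( sin Δλ cos φ₂ , cos φ₁ sin φ₂ − sin φ₁ cos φ₂ cos Δλ ) = atan2(-0.4986, -0.8623) = -149.96°.
Adding 360° brings this into [0°, 360°): 210°.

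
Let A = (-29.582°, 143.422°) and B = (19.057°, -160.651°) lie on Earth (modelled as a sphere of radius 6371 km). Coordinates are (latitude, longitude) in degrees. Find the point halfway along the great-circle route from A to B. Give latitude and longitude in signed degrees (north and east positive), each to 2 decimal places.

-5.95°, 172.65°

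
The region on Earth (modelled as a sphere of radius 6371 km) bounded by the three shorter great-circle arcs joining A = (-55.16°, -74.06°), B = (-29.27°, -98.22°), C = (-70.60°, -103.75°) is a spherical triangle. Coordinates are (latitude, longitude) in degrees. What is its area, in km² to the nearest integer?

Side lengths (central angles): a = 0.7234, b = 0.3511, c = 0.5433 rad; semiperimeter s = 0.8089.
By l'Huilier's theorem, tan(E/4) = √[tan(s/2) tan((s−a)/2) tan((s−b)/2) tan((s−c)/2)], giving spherical excess E = 0.0955 rad.
Area = E·R² = 0.0955 × (6371)² ≈ 3875602 km².

3875602 km²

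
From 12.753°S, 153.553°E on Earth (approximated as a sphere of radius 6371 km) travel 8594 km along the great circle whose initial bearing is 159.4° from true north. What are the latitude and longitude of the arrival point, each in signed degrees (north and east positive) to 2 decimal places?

Angular distance δ = d/R = 8594/6371 = 1.34892 rad; initial bearing θ = 2.7821 rad.
sin φ₂ = sin φ₁ cos δ + cos φ₁ sin δ cos θ = (-0.2207)(0.2201) + (0.9753)(0.9755)(-0.9361) = -0.9392, so φ₂ = -69.91°.
Δλ = atan2(sin θ sin δ cos φ₁, cos δ − sin φ₁ sin φ₂) = atan2(0.3348, 0.0127) = 87.821°.
λ₂ = 153.553° + 87.821° = 241.37° → -118.63° after wrapping to (−180°, 180°].

-69.91°, -118.63°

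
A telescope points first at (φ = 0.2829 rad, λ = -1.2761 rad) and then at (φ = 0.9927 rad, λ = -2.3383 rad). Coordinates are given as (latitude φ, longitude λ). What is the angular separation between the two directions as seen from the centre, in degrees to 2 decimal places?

60.71°

With latitudes φ₁ = 16.209°, φ₂ = 56.878° and longitude difference Δλ = -60.860°:
cos c = sin φ₁ sin φ₂ + cos φ₁ cos φ₂ cos Δλ = (0.2791)(0.8375) + (0.9602)(0.5464)(0.4870) = 0.48929,
so c = arccos(0.48929) = 1.05952 rad.
So the angular separation is 60.71°.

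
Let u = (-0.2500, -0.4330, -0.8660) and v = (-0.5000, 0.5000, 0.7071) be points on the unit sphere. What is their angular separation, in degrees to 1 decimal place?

134.7°

u·v = -0.7038; |u| = 1.0000, |v| = 1.0000.
cos θ = (u·v)/(|u||v|) = -0.7039, so θ = 134.7°.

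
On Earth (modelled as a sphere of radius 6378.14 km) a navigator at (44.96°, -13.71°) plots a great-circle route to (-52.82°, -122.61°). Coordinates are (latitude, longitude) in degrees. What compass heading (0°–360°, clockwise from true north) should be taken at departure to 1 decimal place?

Δλ = -108.900° = -1.9007 rad.
y = sin Δλ · cos φ₂ = (-0.9461)(0.6043) = -0.5717
x = cos φ₁ sin φ₂ − sin φ₁ cos φ₂ cos Δλ = (0.7076)(-0.7967) − (0.7066)(0.6043)(-0.3239) = -0.4255
θ = atan2(y, x) = -126.65°; adding 360° gives 233.3°.

233.3°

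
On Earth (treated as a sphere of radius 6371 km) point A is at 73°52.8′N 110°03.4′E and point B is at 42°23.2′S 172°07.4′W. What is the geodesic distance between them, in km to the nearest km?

With latitudes φ₁ = 73.880°, φ₂ = -42.387° and longitude difference Δλ = 77.820°:
cos c = sin φ₁ sin φ₂ + cos φ₁ cos φ₂ cos Δλ = (0.9607)(-0.6741) + (0.2777)(0.7386)(0.2110) = -0.60436,
so c = arccos(-0.60436) = 2.21976 rad.
Distance = R·c = 6371 × 2.2198 ≈ 14142 km.

14142 km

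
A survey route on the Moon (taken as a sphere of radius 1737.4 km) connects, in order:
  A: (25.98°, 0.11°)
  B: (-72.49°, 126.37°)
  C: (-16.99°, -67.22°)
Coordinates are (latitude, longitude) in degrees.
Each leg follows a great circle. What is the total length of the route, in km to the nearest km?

6530 km

Leg A→B: central angle 2.1867 rad, distance 3799.2 km.
Leg B→C: central angle 1.5718 rad, distance 2730.9 km.
Total: 3799.2 + 2730.9 ≈ 6530 km.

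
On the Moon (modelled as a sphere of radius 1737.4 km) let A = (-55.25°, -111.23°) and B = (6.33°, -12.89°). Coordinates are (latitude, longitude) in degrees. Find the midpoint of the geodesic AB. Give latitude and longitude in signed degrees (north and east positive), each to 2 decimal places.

Central angle δ = 1.7444 rad. Interpolating on the sphere with fraction f = 0.5:
P = [sin((1−f)δ)·A + sin(fδ)·B] / sin δ = 0.7774·A + 0.7774·B in Cartesian coordinates,
giving P = (0.5928, -0.5854, -0.5531), i.e. latitude -33.58°, longitude -44.64°.

-33.58°, -44.64°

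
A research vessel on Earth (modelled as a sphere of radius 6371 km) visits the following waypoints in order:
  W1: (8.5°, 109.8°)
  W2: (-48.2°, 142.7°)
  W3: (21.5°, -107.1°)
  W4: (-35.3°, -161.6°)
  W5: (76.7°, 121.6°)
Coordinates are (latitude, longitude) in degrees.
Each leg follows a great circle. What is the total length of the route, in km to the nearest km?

42354 km

Leg W1→W2: central angle 1.1115 rad, distance 7081.5 km.
Leg W2→W3: central angle 2.0799 rad, distance 13250.8 km.
Leg W3→W4: central angle 1.3396 rad, distance 8534.4 km.
Leg W4→W5: central angle 2.1170 rad, distance 13487.7 km.
Total: 7081.5 + 13250.8 + 8534.4 + 13487.7 ≈ 42354 km.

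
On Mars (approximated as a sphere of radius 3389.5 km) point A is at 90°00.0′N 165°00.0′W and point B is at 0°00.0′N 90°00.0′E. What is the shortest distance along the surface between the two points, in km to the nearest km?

With latitudes φ₁ = 90.000°, φ₂ = 0.000° and longitude difference Δλ = -105.000°:
cos c = sin φ₁ sin φ₂ + cos φ₁ cos φ₂ cos Δλ = (1.0000)(0.0000) + (0.0000)(1.0000)(-0.2588) = 0.00000,
so c = arccos(0.00000) = 1.57080 rad.
Distance = R·c = 3389.5 × 1.5708 ≈ 5324 km.

5324 km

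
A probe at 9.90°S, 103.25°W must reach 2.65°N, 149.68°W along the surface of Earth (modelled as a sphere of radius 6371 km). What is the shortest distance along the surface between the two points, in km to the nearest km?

5327 km

In radians: φ₁ = -0.1728, φ₂ = 0.0463, Δλ = -46.430° = -0.8104 rad.
Haversine: a = sin²(Δφ/2) + cos φ₁ cos φ₂ sin²(Δλ/2) = 0.0119 + (0.9851)(0.9989)(0.1554) = 0.16485.
Central angle c = 2·arcsin(√a) = 0.83618 rad.
Distance = R·c = 6371 × 0.8362 ≈ 5327 km.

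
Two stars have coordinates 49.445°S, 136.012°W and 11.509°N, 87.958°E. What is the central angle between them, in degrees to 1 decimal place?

In radians: φ₁ = -0.8630, φ₂ = 0.2009, Δλ = -136.030° = -2.3742 rad.
cos c = sin φ₁ sin φ₂ + cos φ₁ cos φ₂ cos Δλ = (-0.7598)(0.1995) + (0.6502)(0.9799)(-0.7197) = -0.61012,
so c = arccos(-0.61012) = 2.22701 rad.
So the angular separation is 127.6°.

127.6°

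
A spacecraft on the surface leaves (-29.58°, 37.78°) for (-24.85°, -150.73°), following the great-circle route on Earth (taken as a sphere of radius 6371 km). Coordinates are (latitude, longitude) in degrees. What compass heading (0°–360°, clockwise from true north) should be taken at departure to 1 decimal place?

Δλ = 171.490° = 2.9931 rad.
y = sin Δλ · cos φ₂ = (0.1480)(0.9074) = 0.1343
x = cos φ₁ sin φ₂ − sin φ₁ cos φ₂ cos Δλ = (0.8697)(-0.4202) − (-0.4936)(0.9074)(-0.9890) = -0.8085
θ = atan2(y, x) = 170.57°, so the bearing is 170.6°.

170.6°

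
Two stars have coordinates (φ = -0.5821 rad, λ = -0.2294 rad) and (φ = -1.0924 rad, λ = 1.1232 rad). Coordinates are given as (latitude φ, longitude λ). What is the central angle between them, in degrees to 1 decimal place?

55.2°

With latitudes φ₁ = -33.352°, φ₂ = -62.590° and longitude difference Δλ = 77.498°:
cos c = sin φ₁ sin φ₂ + cos φ₁ cos φ₂ cos Δλ = (-0.5498)(-0.8877) + (0.8353)(0.4604)(0.2165) = 0.57130,
so c = arccos(0.57130) = 0.96271 rad.
So the angular separation is 55.2°.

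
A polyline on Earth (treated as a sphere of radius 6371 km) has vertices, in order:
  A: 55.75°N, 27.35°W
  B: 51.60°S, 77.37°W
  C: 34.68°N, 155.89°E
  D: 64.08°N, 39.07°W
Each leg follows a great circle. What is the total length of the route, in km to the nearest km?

37171 km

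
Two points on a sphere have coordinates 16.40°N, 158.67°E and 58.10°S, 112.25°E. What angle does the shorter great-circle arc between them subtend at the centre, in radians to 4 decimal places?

1.4608 rad

With latitudes φ₁ = 16.400°, φ₂ = -58.100° and longitude difference Δλ = -46.420°:
Haversine: a = sin²(Δφ/2) + cos φ₁ cos φ₂ sin²(Δλ/2) = 0.3664 + (0.9593)(0.5284)(0.1553) = 0.44512.
Central angle c = 2·arcsin(√a) = 1.46081 rad.
So the angular separation is 1.4608 rad.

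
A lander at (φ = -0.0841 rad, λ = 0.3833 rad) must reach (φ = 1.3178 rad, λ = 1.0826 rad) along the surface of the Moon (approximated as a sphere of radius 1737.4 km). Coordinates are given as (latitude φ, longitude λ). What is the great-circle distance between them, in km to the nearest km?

2538 km

With latitudes φ₁ = -4.819°, φ₂ = 75.504° and longitude difference Δλ = 40.067°:
cos c = sin φ₁ sin φ₂ + cos φ₁ cos φ₂ cos Δλ = (-0.0840)(0.9682) + (0.9965)(0.2503)(0.7653) = 0.10955,
so c = arccos(0.10955) = 1.46102 rad.
Distance = R·c = 1737.4 × 1.4610 ≈ 2538 km.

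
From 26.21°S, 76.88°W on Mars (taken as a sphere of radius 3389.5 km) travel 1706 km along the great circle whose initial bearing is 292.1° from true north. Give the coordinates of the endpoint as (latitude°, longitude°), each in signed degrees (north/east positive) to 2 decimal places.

-12.95°, -104.17°

Angular distance δ = d/R = 1706/3389.5 = 0.50332 rad; initial bearing θ = 5.0981 rad.
sin φ₂ = sin φ₁ cos δ + cos φ₁ sin δ cos θ = (-0.4417)(0.8760) + (0.8972)(0.4823)(0.3762) = -0.2241, so φ₂ = -12.95°.
Δλ = atan2(sin θ sin δ cos φ₁, cos δ − sin φ₁ sin φ₂) = atan2(-0.4009, 0.7770) = -27.294°.
λ₂ = -76.880° − 27.294° = -104.17°.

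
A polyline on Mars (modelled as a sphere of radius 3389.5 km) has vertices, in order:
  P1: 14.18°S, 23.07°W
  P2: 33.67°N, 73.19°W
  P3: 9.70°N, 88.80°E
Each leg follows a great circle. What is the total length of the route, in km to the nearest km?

11887 km

Leg P1→P2: central angle 1.1793 rad, distance 3997.3 km.
Leg P2→P3: central angle 2.3278 rad, distance 7890.0 km.
Total: 3997.3 + 7890.0 ≈ 11887 km.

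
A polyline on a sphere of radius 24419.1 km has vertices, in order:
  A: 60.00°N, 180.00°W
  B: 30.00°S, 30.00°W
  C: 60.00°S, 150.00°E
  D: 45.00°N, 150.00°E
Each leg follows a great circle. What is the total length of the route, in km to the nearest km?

Leg A→B: central angle 2.5116 rad, distance 61330.2 km.
Leg B→C: central angle 1.5708 rad, distance 38357.4 km.
Leg C→D: central angle 1.8326 rad, distance 44750.3 km.
Total: 61330.2 + 38357.4 + 44750.3 ≈ 144438 km.

144438 km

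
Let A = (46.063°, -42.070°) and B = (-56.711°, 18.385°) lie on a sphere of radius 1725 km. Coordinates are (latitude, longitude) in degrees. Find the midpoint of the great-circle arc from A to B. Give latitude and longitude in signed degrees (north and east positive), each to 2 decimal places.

-6.14°, -15.73°

The central angle between A and B is δ = 1.9978 rad.
With f = 0.5, the slerp weights are sin((1−f)δ)/sin δ = 0.9238 and sin(fδ)/sin δ = 0.9238.
Weighted sum of the unit vectors: (0.9238)·(0.5151,-0.4649,0.7201) + (0.9238)·(0.5208,0.1731,-0.8359) = (0.9570, -0.2696, -0.1070).
Converting back: φ = atan2(z, √(x²+y²)) = -6.14°, λ = atan2(y, x) = -15.73°.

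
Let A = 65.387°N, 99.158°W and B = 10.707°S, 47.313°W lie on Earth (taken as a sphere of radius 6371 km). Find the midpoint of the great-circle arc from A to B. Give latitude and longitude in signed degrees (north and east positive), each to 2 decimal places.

29.43°, -62.11°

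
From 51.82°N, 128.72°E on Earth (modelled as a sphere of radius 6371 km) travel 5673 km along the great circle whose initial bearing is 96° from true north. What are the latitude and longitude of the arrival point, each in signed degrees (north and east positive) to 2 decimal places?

26.38°, -171.63°

Angular distance δ = d/R = 5673/6371 = 0.89044 rad; initial bearing θ = 1.6755 rad.
sin φ₂ = sin φ₁ cos δ + cos φ₁ sin δ cos θ = (0.7861)(0.6291) + (0.6181)(0.7773)(-0.1045) = 0.4443, so φ₂ = 26.38°.
Δλ = atan2(sin θ sin δ cos φ₁, cos δ − sin φ₁ sin φ₂) = atan2(0.4779, 0.2798) = 59.647°.
λ₂ = 128.720° + 59.647° = 188.37° → -171.63° after wrapping to (−180°, 180°].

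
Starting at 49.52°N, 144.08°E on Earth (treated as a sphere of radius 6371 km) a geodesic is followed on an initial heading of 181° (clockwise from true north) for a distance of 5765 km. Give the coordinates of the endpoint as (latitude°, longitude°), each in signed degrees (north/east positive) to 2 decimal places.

-2.32°, 143.29°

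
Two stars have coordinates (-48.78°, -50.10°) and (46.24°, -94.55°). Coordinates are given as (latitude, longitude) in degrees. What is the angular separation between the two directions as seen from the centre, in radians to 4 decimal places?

1.7905 rad

In radians: φ₁ = -0.8514, φ₂ = 0.8070, Δλ = -44.450° = -0.7758 rad.
cos c = sin φ₁ sin φ₂ + cos φ₁ cos φ₂ cos Δλ = (-0.7522)(0.7222) + (0.6590)(0.6916)(0.7139) = -0.21791,
so c = arccos(-0.21791) = 1.79047 rad.
So the angular separation is 1.7905 rad.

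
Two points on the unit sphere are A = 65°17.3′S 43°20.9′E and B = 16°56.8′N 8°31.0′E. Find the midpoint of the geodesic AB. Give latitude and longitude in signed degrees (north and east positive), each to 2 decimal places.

-25.03°, 18.93°

The central angle between A and B is δ = 1.5073 rad.
With f = 0.5, the slerp weights are sin((1−f)δ)/sin δ = 0.6857 and sin(fδ)/sin δ = 0.6857.
Weighted sum of the unit vectors: (0.6857)·(0.3040,0.2870,-0.9084) + (0.6857)·(0.9460,0.1417,0.2915) = (0.8571, 0.2939, -0.4230).
Converting back: φ = atan2(z, √(x²+y²)) = -25.03°, λ = atan2(y, x) = 18.93°.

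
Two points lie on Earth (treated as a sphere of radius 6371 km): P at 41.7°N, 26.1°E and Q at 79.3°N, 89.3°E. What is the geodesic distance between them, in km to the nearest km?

4922 km

In radians: φ₁ = 0.7278, φ₂ = 1.3840, Δλ = 63.200° = 1.1030 rad.
Haversine: a = sin²(Δφ/2) + cos φ₁ cos φ₂ sin²(Δλ/2) = 0.1039 + (0.7466)(0.1857)(0.2746) = 0.14192.
Central angle c = 2·arcsin(√a) = 0.77250 rad.
Distance = R·c = 6371 × 0.7725 ≈ 4922 km.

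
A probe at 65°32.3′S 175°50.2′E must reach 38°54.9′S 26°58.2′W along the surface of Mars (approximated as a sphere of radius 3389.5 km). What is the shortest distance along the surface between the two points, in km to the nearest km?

4381 km

Let φ₁ = -1.1439 rad, φ₂ = -0.6792 rad, and Δλ = 2.7435 rad.
cos c = sin φ₁ sin φ₂ + cos φ₁ cos φ₂ cos Δλ = (-0.9102)(-0.6282) + (0.4141)(0.7781)(-0.9218) = 0.27478,
so c = arccos(0.27478) = 1.29243 rad.
Distance = R·c = 3389.5 × 1.2924 ≈ 4381 km.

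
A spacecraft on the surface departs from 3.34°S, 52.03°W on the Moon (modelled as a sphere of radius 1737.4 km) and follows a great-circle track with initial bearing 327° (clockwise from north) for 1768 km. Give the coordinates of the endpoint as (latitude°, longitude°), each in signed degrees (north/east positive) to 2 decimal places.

Angular distance δ = d/R = 1768/1737.4 = 1.01761 rad; initial bearing θ = 5.7072 rad.
sin φ₂ = sin φ₁ cos δ + cos φ₁ sin δ cos θ = (-0.0583)(0.5254) + (0.9983)(0.8509)(0.8387) = 0.6818, so φ₂ = 42.98°.
Δλ = atan2(sin θ sin δ cos φ₁, cos δ − sin φ₁ sin φ₂) = atan2(-0.4626, 0.5651) = -39.305°.
λ₂ = -52.030° − 39.305° = -91.33°.

42.98°, -91.33°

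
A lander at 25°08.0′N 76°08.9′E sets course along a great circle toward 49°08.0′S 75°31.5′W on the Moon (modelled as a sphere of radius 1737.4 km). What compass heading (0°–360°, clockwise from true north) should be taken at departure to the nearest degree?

215°

Δλ = -151.673° = -2.6472 rad.
y = sin Δλ · cos φ₂ = (-0.4745)(0.6543) = -0.3105
x = cos φ₁ sin φ₂ − sin φ₁ cos φ₂ cos Δλ = (0.9053)(-0.7562) − (0.4247)(0.6543)(-0.8803) = -0.4400
θ = atan2(y, x) = -144.79°; adding 360° gives 215°.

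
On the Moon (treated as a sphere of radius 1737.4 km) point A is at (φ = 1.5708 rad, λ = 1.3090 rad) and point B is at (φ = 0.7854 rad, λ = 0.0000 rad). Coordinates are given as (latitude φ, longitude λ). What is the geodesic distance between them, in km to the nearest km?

1365 km

In radians: φ₁ = 1.5708, φ₂ = 0.7854, Δλ = -75.000° = -1.3090 rad.
cos c = sin φ₁ sin φ₂ + cos φ₁ cos φ₂ cos Δλ = (1.0000)(0.7071) + (-0.0000)(0.7071)(0.2588) = 0.70711,
so c = arccos(0.70711) = 0.78540 rad.
Distance = R·c = 1737.4 × 0.7854 ≈ 1365 km.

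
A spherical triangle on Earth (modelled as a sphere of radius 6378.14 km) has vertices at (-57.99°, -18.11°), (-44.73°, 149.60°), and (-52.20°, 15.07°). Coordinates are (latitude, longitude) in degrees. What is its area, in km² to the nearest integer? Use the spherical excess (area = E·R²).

10855279 km²

Side lengths (central angles): a = 1.3174, b = 0.3425, c = 1.3399 rad; semiperimeter s = 1.4999.
By l'Huilier's theorem, tan(E/4) = √[tan(s/2) tan((s−a)/2) tan((s−b)/2) tan((s−c)/2)], giving spherical excess E = 0.2668 rad.
Area = E·R² = 0.2668 × (6378.14)² ≈ 10855279 km².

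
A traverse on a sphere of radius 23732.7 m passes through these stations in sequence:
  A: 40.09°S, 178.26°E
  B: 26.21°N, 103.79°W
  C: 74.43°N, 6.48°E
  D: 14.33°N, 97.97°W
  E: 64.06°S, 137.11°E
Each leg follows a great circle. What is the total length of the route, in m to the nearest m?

151537 m

Leg A→B: central angle 1.7124 rad, distance 40640.0 m.
Leg B→C: central angle 1.2217 rad, distance 28994.8 m.
Leg C→D: central angle 1.3964 rad, distance 33140.0 m.
Leg D→E: central angle 2.0546 rad, distance 48762.0 m.
Total: 40640.0 + 28994.8 + 33140.0 + 48762.0 ≈ 151537 m.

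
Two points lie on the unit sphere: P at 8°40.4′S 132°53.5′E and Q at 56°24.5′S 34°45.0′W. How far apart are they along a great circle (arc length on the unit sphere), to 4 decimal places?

In radians: φ₁ = -0.1514, φ₂ = -0.9845, Δλ = -167.642° = -2.9259 rad.
Haversine: a = sin²(Δφ/2) + cos φ₁ cos φ₂ sin²(Δλ/2) = 0.1637 + (0.9886)(0.5533)(0.9884) = 0.70433.
Central angle c = 2·arcsin(√a) = 1.99177 rad.
On the unit sphere the arc length equals the central angle: 1.9918.

1.9918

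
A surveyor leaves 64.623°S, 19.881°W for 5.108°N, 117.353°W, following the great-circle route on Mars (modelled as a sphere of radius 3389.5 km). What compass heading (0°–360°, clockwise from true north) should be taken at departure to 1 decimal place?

265.4°

Δλ = -97.472° = -1.7012 rad.
y = sin Δλ · cos φ₂ = (-0.9915)(0.9960) = -0.9876
x = cos φ₁ sin φ₂ − sin φ₁ cos φ₂ cos Δλ = (0.4286)(0.0890) − (-0.9035)(0.9960)(-0.1300) = -0.0789
θ = atan2(y, x) = -94.57°; adding 360° gives 265.4°.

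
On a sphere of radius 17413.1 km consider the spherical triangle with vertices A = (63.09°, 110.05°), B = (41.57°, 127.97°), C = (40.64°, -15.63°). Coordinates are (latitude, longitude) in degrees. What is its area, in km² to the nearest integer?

12676659 km²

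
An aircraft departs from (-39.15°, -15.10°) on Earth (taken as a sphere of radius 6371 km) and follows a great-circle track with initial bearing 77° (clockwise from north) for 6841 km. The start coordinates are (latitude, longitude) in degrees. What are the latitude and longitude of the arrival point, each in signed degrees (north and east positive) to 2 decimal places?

Angular distance δ = d/R = 6841/6371 = 1.07377 rad; initial bearing θ = 1.3439 rad.
sin φ₂ = sin φ₁ cos δ + cos φ₁ sin δ cos θ = (-0.6314)(0.4768) + (0.7755)(0.8790)(0.2250) = -0.1477, so φ₂ = -8.49°.
Δλ = atan2(sin θ sin δ cos φ₁, cos δ − sin φ₁ sin φ₂) = atan2(0.6642, 0.3836) = 59.994°.
λ₂ = -15.100° + 59.994° = 44.89°.

-8.49°, 44.89°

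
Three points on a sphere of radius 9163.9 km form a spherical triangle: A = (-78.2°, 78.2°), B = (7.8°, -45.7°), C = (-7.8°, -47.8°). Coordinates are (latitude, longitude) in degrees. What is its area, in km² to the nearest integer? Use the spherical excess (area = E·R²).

7786038 km²

Side lengths (central angles): a = 0.2747, b = 1.5570, c = 1.8192 rad; semiperimeter s = 1.8255.
By l'Huilier's theorem, tan(E/4) = √[tan(s/2) tan((s−a)/2) tan((s−b)/2) tan((s−c)/2)], giving spherical excess E = 0.0927 rad.
Area = E·R² = 0.0927 × (9163.9)² ≈ 7786038 km².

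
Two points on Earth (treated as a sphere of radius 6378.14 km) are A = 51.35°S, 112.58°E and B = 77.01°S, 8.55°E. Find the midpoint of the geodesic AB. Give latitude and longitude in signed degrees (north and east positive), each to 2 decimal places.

The central angle between A and B is δ = 0.7569 rad.
With f = 0.5, the slerp weights are sin((1−f)δ)/sin δ = 0.5381 and sin(fδ)/sin δ = 0.5381.
Weighted sum of the unit vectors: (0.5381)·(-0.2398,0.5767,-0.7810) + (0.5381)·(0.2223,0.0334,-0.9744) = (-0.0094, 0.3283, -0.9445).
Converting back: φ = atan2(z, √(x²+y²)) = -70.83°, λ = atan2(y, x) = 91.65°.

-70.83°, 91.65°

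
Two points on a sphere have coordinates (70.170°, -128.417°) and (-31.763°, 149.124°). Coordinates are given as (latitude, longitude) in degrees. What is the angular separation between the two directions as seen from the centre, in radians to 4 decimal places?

In radians: φ₁ = 1.2247, φ₂ = -0.5544, Δλ = -82.459° = -1.4392 rad.
Haversine: a = sin²(Δφ/2) + cos φ₁ cos φ₂ sin²(Δλ/2) = 0.6034 + (0.3392)(0.8502)(0.4344) = 0.72867.
Central angle c = 2·arcsin(√a) = 2.04580 rad.
So the angular separation is 2.0458 rad.

2.0458 rad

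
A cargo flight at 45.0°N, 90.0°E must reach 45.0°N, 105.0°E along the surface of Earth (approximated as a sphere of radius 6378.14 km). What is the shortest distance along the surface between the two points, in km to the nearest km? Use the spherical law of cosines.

1179 km

In radians: φ₁ = 0.7854, φ₂ = 0.7854, Δλ = 15.000° = 0.2618 rad.
cos c = sin φ₁ sin φ₂ + cos φ₁ cos φ₂ cos Δλ = (0.7071)(0.7071) + (0.7071)(0.7071)(0.9659) = 0.98296,
so c = arccos(0.98296) = 0.18485 rad.
Distance = R·c = 6378.14 × 0.1849 ≈ 1179 km.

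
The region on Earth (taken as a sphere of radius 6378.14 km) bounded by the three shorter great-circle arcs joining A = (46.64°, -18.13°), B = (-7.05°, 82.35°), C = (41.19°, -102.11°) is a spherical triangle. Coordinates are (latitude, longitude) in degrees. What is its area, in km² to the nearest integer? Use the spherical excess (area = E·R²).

Side lengths (central angles): a = 2.5417, b = 1.0087, c = 1.7856 rad; semiperimeter s = 2.6680.
By l'Huilier's theorem, tan(E/4) = √[tan(s/2) tan((s−a)/2) tan((s−b)/2) tan((s−c)/2)], giving spherical excess E = 1.4094 rad.
Area = E·R² = 1.4094 × (6378.14)² ≈ 57333803 km².

57333803 km²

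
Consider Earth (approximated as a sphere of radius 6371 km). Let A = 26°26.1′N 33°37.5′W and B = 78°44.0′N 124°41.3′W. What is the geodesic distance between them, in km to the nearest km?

7152 km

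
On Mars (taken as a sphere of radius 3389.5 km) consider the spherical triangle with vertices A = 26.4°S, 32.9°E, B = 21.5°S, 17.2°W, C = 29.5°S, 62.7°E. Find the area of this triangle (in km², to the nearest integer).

806237 km²

Side lengths (central angles): a = 1.2424, b = 0.4614, c = 0.7988 rad; semiperimeter s = 1.2513.
By l'Huilier's theorem, tan(E/4) = √[tan(s/2) tan((s−a)/2) tan((s−b)/2) tan((s−c)/2)], giving spherical excess E = 0.0702 rad.
Area = E·R² = 0.0702 × (3389.5)² ≈ 806237 km².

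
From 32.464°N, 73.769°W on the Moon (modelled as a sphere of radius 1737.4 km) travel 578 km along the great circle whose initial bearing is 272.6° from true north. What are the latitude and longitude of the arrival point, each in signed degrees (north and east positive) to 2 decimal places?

31.32°, -96.22°

Angular distance δ = d/R = 578/1737.4 = 0.33268 rad; initial bearing θ = 4.7578 rad.
sin φ₂ = sin φ₁ cos δ + cos φ₁ sin δ cos θ = (0.5368)(0.9452) + (0.8437)(0.3266)(0.0454) = 0.5198, so φ₂ = 31.32°.
Δλ = atan2(sin θ sin δ cos φ₁, cos δ − sin φ₁ sin φ₂) = atan2(-0.2753, 0.6661) = -22.451°.
λ₂ = -73.769° − 22.451° = -96.22°.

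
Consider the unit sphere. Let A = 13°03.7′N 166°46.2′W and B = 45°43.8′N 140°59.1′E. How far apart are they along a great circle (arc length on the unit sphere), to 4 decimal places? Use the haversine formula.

0.9543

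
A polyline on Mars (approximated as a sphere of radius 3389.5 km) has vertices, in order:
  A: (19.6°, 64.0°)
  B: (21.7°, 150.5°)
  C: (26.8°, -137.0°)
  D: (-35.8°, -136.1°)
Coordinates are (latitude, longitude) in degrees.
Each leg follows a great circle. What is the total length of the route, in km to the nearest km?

12293 km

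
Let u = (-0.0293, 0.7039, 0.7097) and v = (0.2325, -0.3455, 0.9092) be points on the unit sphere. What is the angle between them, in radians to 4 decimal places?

u·v = 0.3952; |u| = 1.0000, |v| = 1.0000.
cos θ = (u·v)/(|u||v|) = 0.3952, so θ = 1.1645 rad.

1.1645 rad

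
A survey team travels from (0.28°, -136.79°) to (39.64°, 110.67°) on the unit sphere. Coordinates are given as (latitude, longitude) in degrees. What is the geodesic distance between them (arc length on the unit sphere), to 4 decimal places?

1.8672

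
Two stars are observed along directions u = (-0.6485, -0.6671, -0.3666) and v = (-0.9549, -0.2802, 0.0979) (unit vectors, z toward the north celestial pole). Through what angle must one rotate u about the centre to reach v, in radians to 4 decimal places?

0.6915 rad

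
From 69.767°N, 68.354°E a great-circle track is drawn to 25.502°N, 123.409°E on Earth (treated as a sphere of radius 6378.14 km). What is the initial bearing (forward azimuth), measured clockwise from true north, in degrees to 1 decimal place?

Δλ = 55.055° = 0.9609 rad.
y = sin Δλ · cos φ₂ = (0.8197)(0.9026) = 0.7398
x = cos φ₁ sin φ₂ − sin φ₁ cos φ₂ cos Δλ = (0.3458)(0.4305) − (0.9383)(0.9026)(0.5728) = -0.3362
θ = atan2(y, x) = 114.44°, so the bearing is 114.4°.

114.4°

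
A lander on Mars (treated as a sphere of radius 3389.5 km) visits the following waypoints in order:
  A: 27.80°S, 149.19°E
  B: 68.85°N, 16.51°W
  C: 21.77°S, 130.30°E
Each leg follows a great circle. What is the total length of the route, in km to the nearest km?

15788 km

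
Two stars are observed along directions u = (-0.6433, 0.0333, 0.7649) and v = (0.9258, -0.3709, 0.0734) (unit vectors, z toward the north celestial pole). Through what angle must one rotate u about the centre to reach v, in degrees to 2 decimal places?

123.49°

u·v = -0.5518; |u| = 1.0000, |v| = 1.0000.
cos θ = (u·v)/(|u||v|) = -0.5518, so θ = 123.49°.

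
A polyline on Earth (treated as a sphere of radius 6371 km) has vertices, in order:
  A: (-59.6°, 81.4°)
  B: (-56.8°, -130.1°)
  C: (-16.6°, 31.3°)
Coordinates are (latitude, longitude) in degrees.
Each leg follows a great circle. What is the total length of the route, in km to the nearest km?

18450 km

Leg A→B: central angle 1.0639 rad, distance 6778.1 km.
Leg B→C: central angle 1.8320 rad, distance 11671.9 km.
Total: 6778.1 + 11671.9 ≈ 18450 km.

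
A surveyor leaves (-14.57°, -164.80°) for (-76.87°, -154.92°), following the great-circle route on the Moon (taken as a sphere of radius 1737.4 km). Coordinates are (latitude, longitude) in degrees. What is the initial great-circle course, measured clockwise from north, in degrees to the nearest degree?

177°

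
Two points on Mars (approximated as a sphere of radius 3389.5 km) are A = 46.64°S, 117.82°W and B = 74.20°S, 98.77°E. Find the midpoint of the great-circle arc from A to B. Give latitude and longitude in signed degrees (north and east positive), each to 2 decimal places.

-73.66°, -136.95°

Central angle δ = 0.9890 rad. Interpolating on the sphere with fraction f = 0.5:
P = [sin((1−f)δ)·A + sin(fδ)·B] / sin δ = 0.5681·A + 0.5681·B in Cartesian coordinates,
giving P = (-0.2056, -0.1921, -0.9596), i.e. latitude -73.66°, longitude -136.95°.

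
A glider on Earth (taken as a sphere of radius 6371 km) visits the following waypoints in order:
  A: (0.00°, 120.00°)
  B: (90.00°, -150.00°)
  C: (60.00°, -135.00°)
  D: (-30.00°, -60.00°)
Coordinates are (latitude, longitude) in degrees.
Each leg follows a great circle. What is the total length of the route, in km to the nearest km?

Leg A→B: central angle 1.5708 rad, distance 10007.5 km.
Leg B→C: central angle 0.5236 rad, distance 3335.8 km.
Leg C→D: central angle 1.8975 rad, distance 12089.1 km.
Total: 10007.5 + 3335.8 + 12089.1 ≈ 25432 km.

25432 km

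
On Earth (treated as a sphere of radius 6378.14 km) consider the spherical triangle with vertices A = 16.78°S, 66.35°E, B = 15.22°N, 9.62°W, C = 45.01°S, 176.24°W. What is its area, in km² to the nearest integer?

Side lengths (central angles): a = 2.5855, b = 1.6784, c = 1.4221 rad; semiperimeter s = 2.8430.
By l'Huilier's theorem, tan(E/4) = √[tan(s/2) tan((s−a)/2) tan((s−b)/2) tan((s−c)/2)], giving spherical excess E = 2.4383 rad.
Area = E·R² = 2.4383 × (6378.14)² ≈ 99191552 km².

99191552 km²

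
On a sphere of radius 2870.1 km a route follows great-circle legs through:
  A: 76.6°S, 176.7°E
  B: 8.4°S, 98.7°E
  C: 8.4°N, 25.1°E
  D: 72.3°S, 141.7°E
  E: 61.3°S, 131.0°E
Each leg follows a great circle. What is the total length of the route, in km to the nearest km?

Leg A→B: central angle 1.3799 rad, distance 3960.4 km.
Leg B→C: central angle 1.3130 rad, distance 3768.4 km.
Leg C→D: central angle 1.8482 rad, distance 5304.5 km.
Leg D→E: central angle 0.2049 rad, distance 588.0 km.
Total: 3960.4 + 3768.4 + 5304.5 + 588.0 ≈ 13621 km.

13621 km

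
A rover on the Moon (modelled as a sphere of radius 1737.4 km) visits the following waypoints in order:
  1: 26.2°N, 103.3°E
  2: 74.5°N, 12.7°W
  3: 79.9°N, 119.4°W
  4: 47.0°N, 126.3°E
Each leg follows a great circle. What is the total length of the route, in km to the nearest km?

Leg 1→2: central angle 1.2447 rad, distance 2162.6 km.
Leg 2→3: central angle 0.3619 rad, distance 628.7 km.
Leg 3→4: central angle 0.8355 rad, distance 1451.6 km.
Total: 2162.6 + 628.7 + 1451.6 ≈ 4243 km.

4243 km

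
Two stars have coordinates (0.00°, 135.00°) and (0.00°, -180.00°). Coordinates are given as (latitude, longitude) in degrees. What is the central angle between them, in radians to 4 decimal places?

Let φ₁ = 0.0000 rad, φ₂ = 0.0000 rad, and Δλ = 0.7854 rad.
Haversine: a = sin²(Δφ/2) + cos φ₁ cos φ₂ sin²(Δλ/2) = 0.0000 + (1.0000)(1.0000)(0.1464) = 0.14645.
Central angle c = 2·arcsin(√a) = 0.78540 rad.
So the angular separation is 0.7854 rad.

0.7854 rad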